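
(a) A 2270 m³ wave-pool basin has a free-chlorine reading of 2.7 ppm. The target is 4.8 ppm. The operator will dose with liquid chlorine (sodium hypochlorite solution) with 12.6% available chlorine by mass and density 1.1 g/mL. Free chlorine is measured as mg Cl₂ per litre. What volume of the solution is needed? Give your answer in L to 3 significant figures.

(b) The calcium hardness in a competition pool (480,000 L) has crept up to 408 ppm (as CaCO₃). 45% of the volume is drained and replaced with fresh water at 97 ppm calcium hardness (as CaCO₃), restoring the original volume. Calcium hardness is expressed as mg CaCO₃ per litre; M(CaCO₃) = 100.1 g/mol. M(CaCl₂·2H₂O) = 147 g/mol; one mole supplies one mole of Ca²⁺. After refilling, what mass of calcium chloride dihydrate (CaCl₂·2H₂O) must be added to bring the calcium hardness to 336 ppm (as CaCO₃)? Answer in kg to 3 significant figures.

(a) Volume: 2270 m³ = 2,270,000 L.
(a) Chlorine deficit: 4.8 − 2.7 = 2.1 ppm = 2.1 mg/L as Cl₂.
(a) Cl₂ equivalent needed: 2.1 mg/L × 2,270,000 L = 4,767,000 mg = 4767 g.
(a) Product at 12.6% available chlorine: 4767 / 0.126 = 37,830 g.
(a) Volume at density 1.1 g/mL: 37,830 g ÷ 1.1 g/mL = 34,390 mL.

(b) After draining 45% and refilling: 408 × 0.55 + 97 × 0.45 = 268.05 ppm.
(b) Deficit to target: 336 − 268.05 = 67.95 mg/L.
(b) As CaCO₃: 67.95 mg/L × 480,000 L = 32,620 g; ÷ 100.1 = 325.8 mol Ca²⁺.
(b) Mass: 325.8 × 147 = 47,900 g.

(a) 34.4 L; (b) 47.9 kg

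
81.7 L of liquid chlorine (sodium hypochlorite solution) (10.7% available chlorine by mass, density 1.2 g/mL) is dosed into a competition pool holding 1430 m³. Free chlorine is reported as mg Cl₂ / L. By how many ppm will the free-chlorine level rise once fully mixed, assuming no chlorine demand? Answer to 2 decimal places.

7.34 ppm

Volume: 1430 m³ = 1,430,000 L.
Mass of solution: 81.7 L × 1000 mL/L × 1.2 g/mL = 98,040 g.
Available chlorine delivered: 98,040 g × 0.107 = 10,490 g as Cl₂.
Concentration rise: 10,490 g / 1,430,000 L = 7.336 mg/L = 7.34 ppm.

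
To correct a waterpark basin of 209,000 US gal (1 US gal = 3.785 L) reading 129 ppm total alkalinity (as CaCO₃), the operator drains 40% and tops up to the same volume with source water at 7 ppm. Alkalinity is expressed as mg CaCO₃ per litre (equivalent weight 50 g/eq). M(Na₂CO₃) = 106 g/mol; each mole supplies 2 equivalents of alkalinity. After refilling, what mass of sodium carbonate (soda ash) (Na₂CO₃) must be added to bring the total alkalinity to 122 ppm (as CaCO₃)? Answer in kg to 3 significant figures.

Volume: 209,000 US gal × 3.785 L/gal = 791,065 L.
After draining 40% and refilling: 129 × 0.60 + 7 × 0.40 = 80.2 ppm.
Deficit to target: 122 − 80.2 = 41.8 mg/L.
As CaCO₃: 41.8 mg/L × 791,065 L = 33,070 g; ÷ 50 g/eq ÷ 2 = 330.7 mol Na₂CO₃.
Mass: 330.7 × 106 = 35,050 g.

35.1 kg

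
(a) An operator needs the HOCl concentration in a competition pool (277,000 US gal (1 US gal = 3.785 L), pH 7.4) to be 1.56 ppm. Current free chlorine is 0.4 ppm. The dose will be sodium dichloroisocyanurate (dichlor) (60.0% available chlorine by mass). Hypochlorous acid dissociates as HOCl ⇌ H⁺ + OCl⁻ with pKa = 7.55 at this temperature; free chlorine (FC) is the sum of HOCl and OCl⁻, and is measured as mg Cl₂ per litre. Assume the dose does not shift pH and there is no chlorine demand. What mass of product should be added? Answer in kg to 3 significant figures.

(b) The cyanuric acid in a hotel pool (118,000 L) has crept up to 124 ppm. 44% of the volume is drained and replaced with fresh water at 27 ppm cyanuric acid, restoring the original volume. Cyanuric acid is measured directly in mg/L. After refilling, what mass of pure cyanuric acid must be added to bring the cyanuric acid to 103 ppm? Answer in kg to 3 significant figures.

(a) Volume: 277,000 US gal × 3.785 L/gal = 1,048,445 L.
(a) [OCl⁻]/[HOCl] = 10^(pH − pKa) = 10^(7.4 − 7.55) = 0.7079; fraction as HOCl = 1/(1 + 0.7079) = 0.5855.
(a) Free chlorine required for 1.56 ppm HOCl: 1.56 / 0.5855 = 2.664 ppm.
(a) FC to add: 2.664 − 0.4 = 2.264 mg/L as Cl₂.
(a) Cl₂ equivalent: 2.264 mg/L × 1,048,445 L = 2374 g.
(a) Product at 60.0% available Cl: 2374 / 0.6 = 3957 g.

(b) After draining 44% and refilling: 124 × 0.56 + 27 × 0.44 = 81.32 ppm.
(b) Deficit to target: 103 − 81.32 = 21.68 mg/L.
(b) Mass: 21.68 mg/L × 118,000 L = 2558 g cyanuric acid.

(a) 3.96 kg; (b) 2.56 kg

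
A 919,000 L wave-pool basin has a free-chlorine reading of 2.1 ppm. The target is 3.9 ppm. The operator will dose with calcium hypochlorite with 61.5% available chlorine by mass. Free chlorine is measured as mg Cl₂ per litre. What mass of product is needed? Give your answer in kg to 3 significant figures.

2.69 kg

Chlorine deficit: 3.9 − 2.1 = 1.8 ppm = 1.8 mg/L as Cl₂.
Cl₂ equivalent needed: 1.8 mg/L × 919,000 L = 1,654,000 mg = 1654 g.
Product at 61.5% available chlorine: 1654 / 0.615 = 2690 g.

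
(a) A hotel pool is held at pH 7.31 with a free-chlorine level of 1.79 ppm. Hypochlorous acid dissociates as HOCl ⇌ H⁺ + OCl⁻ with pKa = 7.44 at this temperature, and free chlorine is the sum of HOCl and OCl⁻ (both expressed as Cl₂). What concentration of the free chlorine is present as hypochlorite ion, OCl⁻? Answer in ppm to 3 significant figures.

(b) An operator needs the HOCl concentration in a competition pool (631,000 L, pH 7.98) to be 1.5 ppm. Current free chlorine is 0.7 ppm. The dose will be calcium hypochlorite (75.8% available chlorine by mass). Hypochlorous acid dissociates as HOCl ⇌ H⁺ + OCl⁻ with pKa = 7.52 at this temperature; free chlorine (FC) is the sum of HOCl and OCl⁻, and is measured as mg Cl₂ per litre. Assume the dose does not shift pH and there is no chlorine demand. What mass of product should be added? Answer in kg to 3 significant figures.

(a) 0.762 ppm; (b) 4.27 kg

(a) [OCl⁻]/[HOCl] = 10^(pH − pKa) = 10^(7.31 − 7.44) = 10^-0.13 = 0.7413.
(a) Fraction as HOCl = 1 / (1 + 0.7413) = 0.5743.
(a) OCl⁻ = (1 − 0.5743) × 1.79 ppm = 0.762 ppm.

(b) [OCl⁻]/[HOCl] = 10^(pH − pKa) = 10^(7.98 − 7.52) = 2.884; fraction as HOCl = 1/(1 + 2.884) = 0.2575.
(b) Free chlorine required for 1.5 ppm HOCl: 1.5 / 0.2575 = 5.826 ppm.
(b) FC to add: 5.826 − 0.7 = 5.126 mg/L as Cl₂.
(b) Cl₂ equivalent: 5.126 mg/L × 631,000 L = 3235 g.
(b) Product at 75.8% available Cl: 3235 / 0.758 = 4267 g.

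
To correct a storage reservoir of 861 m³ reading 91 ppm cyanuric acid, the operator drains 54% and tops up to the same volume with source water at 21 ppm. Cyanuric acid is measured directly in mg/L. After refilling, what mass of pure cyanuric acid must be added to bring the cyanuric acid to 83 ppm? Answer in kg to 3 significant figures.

Volume: 861 m³ = 861,000 L.
After draining 54% and refilling: 91 × 0.46 + 21 × 0.54 = 53.2 ppm.
Deficit to target: 83 − 53.2 = 29.8 mg/L.
Mass: 29.8 mg/L × 861,000 L = 25,660 g cyanuric acid.

25.7 kg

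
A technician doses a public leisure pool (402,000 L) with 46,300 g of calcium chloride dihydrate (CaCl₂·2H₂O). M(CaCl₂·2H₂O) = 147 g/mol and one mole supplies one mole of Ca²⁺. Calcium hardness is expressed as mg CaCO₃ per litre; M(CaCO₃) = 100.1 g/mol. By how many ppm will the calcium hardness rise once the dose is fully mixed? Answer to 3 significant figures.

Moles of Ca²⁺: 46,300 g ÷ 147 g/mol = 315 mol.
As CaCO₃: 315 mol × 100.1 g/mol = 31,530 g.
Rise: 31,530 g / 402,000 L × 1000 = 78.43 mg/L.

78.4 ppm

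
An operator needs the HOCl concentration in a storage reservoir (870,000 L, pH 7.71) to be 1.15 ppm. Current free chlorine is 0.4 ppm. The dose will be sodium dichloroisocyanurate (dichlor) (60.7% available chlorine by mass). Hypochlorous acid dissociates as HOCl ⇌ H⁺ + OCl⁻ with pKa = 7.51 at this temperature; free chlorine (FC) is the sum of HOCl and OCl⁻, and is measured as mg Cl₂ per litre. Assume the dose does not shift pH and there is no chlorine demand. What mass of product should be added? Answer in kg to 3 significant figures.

[OCl⁻]/[HOCl] = 10^(pH − pKa) = 10^(7.71 − 7.51) = 1.585; fraction as HOCl = 1/(1 + 1.585) = 0.3869.
Free chlorine required for 1.15 ppm HOCl: 1.15 / 0.3869 = 2.973 ppm.
FC to add: 2.973 − 0.4 = 2.573 mg/L as Cl₂.
Cl₂ equivalent: 2.573 mg/L × 870,000 L = 2238 g.
Product at 60.7% available Cl: 2238 / 0.607 = 3687 g.

3.69 kg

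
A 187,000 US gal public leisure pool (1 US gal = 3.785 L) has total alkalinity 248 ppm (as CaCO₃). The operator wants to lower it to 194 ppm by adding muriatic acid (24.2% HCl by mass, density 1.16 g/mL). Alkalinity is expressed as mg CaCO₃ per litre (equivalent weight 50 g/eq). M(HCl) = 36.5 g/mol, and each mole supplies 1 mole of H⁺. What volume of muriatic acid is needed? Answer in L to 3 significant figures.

99.4 L

Volume: 187,000 US gal × 3.785 L/gal = 707,795 L.
Alkalinity to neutralize: (248 − 194) = 54 mg/L as CaCO₃ × 707,795 L = 38,220 g as CaCO₃.
Equivalents of H⁺ required: 38,220 ÷ 50 g/eq = 764.4 eq = 764.4 mol HCl.
Mass of HCl: 764.4 × 36.5 = 27,900 g.
Mass of 24.2% solution: 27,900 / 0.242 = 115,300 g.
Volume: 115,300 g ÷ 1.16 g/mL = 99,390 mL.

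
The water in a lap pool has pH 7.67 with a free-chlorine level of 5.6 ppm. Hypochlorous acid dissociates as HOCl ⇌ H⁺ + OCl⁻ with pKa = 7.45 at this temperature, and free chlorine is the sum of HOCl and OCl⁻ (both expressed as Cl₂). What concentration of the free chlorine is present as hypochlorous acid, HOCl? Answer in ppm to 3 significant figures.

2.11 ppm

[OCl⁻]/[HOCl] = 10^(pH − pKa) = 10^(7.67 − 7.45) = 10^0.22 = 1.66.
Fraction as HOCl = 1 / (1 + 1.66) = 0.376.
HOCl = 0.376 × 5.6 ppm = 2.106 ppm.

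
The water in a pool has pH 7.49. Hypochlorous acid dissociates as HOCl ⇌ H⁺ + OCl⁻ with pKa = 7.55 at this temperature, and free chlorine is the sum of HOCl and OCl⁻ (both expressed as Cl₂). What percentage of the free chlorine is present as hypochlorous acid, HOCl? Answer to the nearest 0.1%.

53.4%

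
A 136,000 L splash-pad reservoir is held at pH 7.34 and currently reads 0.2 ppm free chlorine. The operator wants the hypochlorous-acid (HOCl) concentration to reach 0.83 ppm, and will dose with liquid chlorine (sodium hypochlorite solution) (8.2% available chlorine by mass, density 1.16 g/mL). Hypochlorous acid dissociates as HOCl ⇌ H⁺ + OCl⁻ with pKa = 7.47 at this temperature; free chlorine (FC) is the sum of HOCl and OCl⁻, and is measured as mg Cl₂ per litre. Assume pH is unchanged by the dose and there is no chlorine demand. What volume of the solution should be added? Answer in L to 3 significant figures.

[OCl⁻]/[HOCl] = 10^(pH − pKa) = 10^(7.34 − 7.47) = 0.7413; fraction as HOCl = 1/(1 + 0.7413) = 0.5743.
Free chlorine required for 0.83 ppm HOCl: 0.83 / 0.5743 = 1.445 ppm.
FC to add: 1.445 − 0.2 = 1.245 mg/L as Cl₂.
Cl₂ equivalent: 1.245 mg/L × 136,000 L = 169.4 g.
Product at 8.2% available Cl: 169.4 / 0.082 = 2065 g.
Volume: 2065 g ÷ 1.16 g/mL = 1780 mL.

1.78 L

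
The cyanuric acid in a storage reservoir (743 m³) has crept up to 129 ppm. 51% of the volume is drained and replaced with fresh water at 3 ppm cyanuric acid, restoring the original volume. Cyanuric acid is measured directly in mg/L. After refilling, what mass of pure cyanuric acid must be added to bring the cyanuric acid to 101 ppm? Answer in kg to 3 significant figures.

Volume: 743 m³ = 743,000 L.
After draining 51% and refilling: 129 × 0.49 + 3 × 0.51 = 64.74 ppm.
Deficit to target: 101 − 64.74 = 36.26 mg/L.
Mass: 36.26 mg/L × 743,000 L = 26,940 g cyanuric acid.

26.9 kg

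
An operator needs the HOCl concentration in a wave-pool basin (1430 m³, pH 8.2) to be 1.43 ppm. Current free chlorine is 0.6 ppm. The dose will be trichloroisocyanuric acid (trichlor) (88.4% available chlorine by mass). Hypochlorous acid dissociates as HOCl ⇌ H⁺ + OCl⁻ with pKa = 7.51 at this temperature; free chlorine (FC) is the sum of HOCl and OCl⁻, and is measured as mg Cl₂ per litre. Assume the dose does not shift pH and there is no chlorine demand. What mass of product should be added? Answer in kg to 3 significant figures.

Volume: 1430 m³ = 1,430,000 L.
[OCl⁻]/[HOCl] = 10^(pH − pKa) = 10^(8.2 − 7.51) = 4.898; fraction as HOCl = 1/(1 + 4.898) = 0.1696.
Free chlorine required for 1.43 ppm HOCl: 1.43 / 0.1696 = 8.434 ppm.
FC to add: 8.434 − 0.6 = 7.834 mg/L as Cl₂.
Cl₂ equivalent: 7.834 mg/L × 1,430,000 L = 11,200 g.
Product at 88.4% available Cl: 11,200 / 0.884 = 12,670 g.

12.7 kg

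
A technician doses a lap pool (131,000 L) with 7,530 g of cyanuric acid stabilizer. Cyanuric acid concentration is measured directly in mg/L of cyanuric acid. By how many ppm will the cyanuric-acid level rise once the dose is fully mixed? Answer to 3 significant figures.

Rise: 7,530 g / 131,000 L × 1000 = 57.48 mg/L.

57.5 ppm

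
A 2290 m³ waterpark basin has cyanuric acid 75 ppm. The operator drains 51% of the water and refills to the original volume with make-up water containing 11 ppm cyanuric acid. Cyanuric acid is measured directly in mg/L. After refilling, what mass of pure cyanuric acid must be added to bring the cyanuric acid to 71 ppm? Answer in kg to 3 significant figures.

65.6 kg

Volume: 2290 m³ = 2,290,000 L.
After draining 51% and refilling: 75 × 0.49 + 11 × 0.51 = 42.36 ppm.
Deficit to target: 71 − 42.36 = 28.64 mg/L.
Mass: 28.64 mg/L × 2,290,000 L = 65,590 g cyanuric acid.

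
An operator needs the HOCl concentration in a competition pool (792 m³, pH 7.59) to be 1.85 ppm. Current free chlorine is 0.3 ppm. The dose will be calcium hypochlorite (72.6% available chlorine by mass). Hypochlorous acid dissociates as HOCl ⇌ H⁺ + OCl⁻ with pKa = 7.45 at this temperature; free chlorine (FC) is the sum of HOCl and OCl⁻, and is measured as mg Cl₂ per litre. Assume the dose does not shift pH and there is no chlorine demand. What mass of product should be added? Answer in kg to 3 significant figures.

4.48 kg

Volume: 792 m³ = 792,000 L.
[OCl⁻]/[HOCl] = 10^(pH − pKa) = 10^(7.59 − 7.45) = 1.38; fraction as HOCl = 1/(1 + 1.38) = 0.4201.
Free chlorine required for 1.85 ppm HOCl: 1.85 / 0.4201 = 4.404 ppm.
FC to add: 4.404 − 0.3 = 4.104 mg/L as Cl₂.
Cl₂ equivalent: 4.104 mg/L × 792,000 L = 3250 g.
Product at 72.6% available Cl: 3250 / 0.726 = 4477 g.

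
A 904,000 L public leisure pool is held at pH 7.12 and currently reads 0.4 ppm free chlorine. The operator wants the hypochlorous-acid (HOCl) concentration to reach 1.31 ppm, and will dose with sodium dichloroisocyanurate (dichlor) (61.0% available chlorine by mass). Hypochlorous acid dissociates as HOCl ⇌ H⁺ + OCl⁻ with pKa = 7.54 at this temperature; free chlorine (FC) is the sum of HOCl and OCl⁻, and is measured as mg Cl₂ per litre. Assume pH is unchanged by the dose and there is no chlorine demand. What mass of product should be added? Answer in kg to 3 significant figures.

2.09 kg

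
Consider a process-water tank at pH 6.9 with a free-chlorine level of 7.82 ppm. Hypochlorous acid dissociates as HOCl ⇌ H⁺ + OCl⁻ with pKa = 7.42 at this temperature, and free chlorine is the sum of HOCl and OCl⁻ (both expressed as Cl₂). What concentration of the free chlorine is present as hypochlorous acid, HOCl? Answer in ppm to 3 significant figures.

6.01 ppm

[OCl⁻]/[HOCl] = 10^(pH − pKa) = 10^(6.9 − 7.42) = 10^-0.52 = 0.302.
Fraction as HOCl = 1 / (1 + 0.302) = 0.7681.
HOCl = 0.7681 × 7.82 ppm = 6.006 ppm.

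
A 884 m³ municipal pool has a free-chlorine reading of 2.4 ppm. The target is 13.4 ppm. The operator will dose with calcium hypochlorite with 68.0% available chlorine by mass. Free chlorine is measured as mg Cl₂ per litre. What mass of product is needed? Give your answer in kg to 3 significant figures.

Volume: 884 m³ = 884,000 L.
Chlorine deficit: 13.4 − 2.4 = 11 ppm = 11 mg/L as Cl₂.
Cl₂ equivalent needed: 11 mg/L × 884,000 L = 9,724,000 mg = 9724 g.
Product at 68.0% available chlorine: 9724 / 0.68 = 14,300 g.

14.3 kg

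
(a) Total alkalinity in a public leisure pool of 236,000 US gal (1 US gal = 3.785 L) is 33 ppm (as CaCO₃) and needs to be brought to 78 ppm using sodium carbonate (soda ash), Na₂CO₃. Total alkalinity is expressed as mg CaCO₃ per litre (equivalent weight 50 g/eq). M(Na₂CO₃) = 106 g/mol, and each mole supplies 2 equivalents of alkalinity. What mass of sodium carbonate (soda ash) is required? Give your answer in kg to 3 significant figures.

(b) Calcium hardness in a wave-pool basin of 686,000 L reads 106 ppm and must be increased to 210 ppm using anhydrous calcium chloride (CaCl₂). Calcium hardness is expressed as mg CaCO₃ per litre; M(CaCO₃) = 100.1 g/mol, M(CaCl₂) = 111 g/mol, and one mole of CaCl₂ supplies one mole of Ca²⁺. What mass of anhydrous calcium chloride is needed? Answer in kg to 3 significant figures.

(a) 42.6 kg; (b) 79.1 kg

(a) Volume: 236,000 US gal × 3.785 L/gal = 893,260 L.
(a) Alkalinity to add: (78 − 33) = 45 mg/L as CaCO₃ × 893,260 L = 40,200 g as CaCO₃.
(a) Equivalents: 40,200 g ÷ 50 g/eq = 803.9 eq.
(a) Each mole of Na₂CO₃ supplies 2 eq, so 803.9 / 2 = 402 mol.
(a) Mass: 402 mol × 106 g/mol = 42,610 g.

(b) Hardness to add: (210 − 106) = 104 mg/L as CaCO₃ × 686,000 L = 71,340 g as CaCO₃.
(b) Moles of Ca²⁺ (1 mol Ca²⁺ ≡ 1 mol CaCO₃): 71,340 / 100.1 g/mol = 712.7 mol.
(b) Mass of CaCl₂: 712.7 × 111 = 79,110 g.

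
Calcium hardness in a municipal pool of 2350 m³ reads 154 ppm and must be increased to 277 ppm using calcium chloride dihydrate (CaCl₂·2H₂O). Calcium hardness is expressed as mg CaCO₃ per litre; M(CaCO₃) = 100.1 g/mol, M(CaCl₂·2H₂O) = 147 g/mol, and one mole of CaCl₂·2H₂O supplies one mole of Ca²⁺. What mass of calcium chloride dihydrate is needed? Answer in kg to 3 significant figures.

424 kg

Volume: 2350 m³ = 2,350,000 L.
Hardness to add: (277 − 154) = 123 mg/L as CaCO₃ × 2,350,000 L = 289,000 g as CaCO₃.
Moles of Ca²⁺ (1 mol Ca²⁺ ≡ 1 mol CaCO₃): 289,000 / 100.1 g/mol = 2888 mol.
Mass of CaCl₂·2H₂O: 2888 × 147 = 424,500 g.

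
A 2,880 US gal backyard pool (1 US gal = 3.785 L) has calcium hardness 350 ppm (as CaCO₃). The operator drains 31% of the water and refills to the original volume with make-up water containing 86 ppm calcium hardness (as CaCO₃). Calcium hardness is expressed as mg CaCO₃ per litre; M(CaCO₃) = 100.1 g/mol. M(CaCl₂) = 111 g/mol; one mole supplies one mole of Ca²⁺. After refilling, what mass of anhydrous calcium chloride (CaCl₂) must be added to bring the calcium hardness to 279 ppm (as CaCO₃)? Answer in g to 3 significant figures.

131 g

Volume: 2,880 US gal × 3.785 L/gal = 10,901 L.
After draining 31% and refilling: 350 × 0.69 + 86 × 0.31 = 268.16 ppm.
Deficit to target: 279 − 268.16 = 10.84 mg/L.
As CaCO₃: 10.84 mg/L × 10,901 L = 118.2 g; ÷ 100.1 = 1.18 mol Ca²⁺.
Mass: 1.18 × 111 = 131 g.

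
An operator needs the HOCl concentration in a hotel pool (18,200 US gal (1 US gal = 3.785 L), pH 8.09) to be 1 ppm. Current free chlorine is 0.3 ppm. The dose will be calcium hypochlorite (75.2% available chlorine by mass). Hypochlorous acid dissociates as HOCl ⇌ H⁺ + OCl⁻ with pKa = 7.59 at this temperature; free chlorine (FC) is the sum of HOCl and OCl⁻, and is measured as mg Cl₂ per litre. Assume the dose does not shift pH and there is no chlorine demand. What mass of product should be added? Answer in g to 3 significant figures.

354 g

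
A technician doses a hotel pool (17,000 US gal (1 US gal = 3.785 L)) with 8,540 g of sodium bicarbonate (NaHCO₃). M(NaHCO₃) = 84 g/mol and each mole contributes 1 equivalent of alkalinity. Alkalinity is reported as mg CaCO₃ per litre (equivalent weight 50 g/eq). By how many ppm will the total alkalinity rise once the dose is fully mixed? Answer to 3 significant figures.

79.0 ppm

Volume: 17,000 US gal × 3.785 L/gal = 64,345 L.
Moles of NaHCO₃: 8,540 g ÷ 84 g/mol = 101.7 mol → 101.7 eq of alkalinity.
As CaCO₃: 101.7 eq × 50 g/eq = 5083 g.
Rise: 5083 g / 64,345 L × 1000 = 79 mg/L.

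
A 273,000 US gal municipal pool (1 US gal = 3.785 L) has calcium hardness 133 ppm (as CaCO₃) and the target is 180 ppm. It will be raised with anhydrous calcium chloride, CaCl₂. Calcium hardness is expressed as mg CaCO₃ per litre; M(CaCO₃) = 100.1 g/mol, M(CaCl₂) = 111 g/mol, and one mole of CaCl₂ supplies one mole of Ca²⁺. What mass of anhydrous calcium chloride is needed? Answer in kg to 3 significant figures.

Volume: 273,000 US gal × 3.785 L/gal = 1,033,305 L.
Hardness to add: (180 − 133) = 47 mg/L as CaCO₃ × 1,033,305 L = 48,570 g as CaCO₃.
Moles of Ca²⁺ (1 mol Ca²⁺ ≡ 1 mol CaCO₃): 48,570 / 100.1 g/mol = 485.2 mol.
Mass of CaCl₂: 485.2 × 111 = 53,850 g.

53.9 kg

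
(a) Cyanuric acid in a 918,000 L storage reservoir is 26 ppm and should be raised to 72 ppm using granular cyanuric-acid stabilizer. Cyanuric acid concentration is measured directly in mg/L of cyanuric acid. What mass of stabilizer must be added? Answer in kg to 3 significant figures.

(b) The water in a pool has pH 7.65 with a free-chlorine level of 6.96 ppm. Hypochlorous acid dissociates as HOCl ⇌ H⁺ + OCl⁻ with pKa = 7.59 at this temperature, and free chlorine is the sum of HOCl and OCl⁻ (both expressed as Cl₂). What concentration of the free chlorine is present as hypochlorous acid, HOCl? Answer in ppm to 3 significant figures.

(a) CYA to add: (72 − 26) = 46 mg/L × 918,000 L = 42,230 g cyanuric acid.

(b) [OCl⁻]/[HOCl] = 10^(pH − pKa) = 10^(7.65 − 7.59) = 10^0.06 = 1.148.
(b) Fraction as HOCl = 1 / (1 + 1.148) = 0.4655.
(b) HOCl = 0.4655 × 6.96 ppm = 3.24 ppm.

(a) 42.2 kg; (b) 3.24 ppm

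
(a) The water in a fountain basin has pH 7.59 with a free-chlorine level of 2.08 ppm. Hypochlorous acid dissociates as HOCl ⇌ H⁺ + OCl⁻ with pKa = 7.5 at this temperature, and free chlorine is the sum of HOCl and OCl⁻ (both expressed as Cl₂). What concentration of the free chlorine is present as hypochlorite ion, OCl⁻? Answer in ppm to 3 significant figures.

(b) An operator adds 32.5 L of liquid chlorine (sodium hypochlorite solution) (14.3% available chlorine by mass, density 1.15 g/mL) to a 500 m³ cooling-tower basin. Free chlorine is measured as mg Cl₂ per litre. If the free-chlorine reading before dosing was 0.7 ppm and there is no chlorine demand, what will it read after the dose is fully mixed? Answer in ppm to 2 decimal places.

(a) [OCl⁻]/[HOCl] = 10^(pH − pKa) = 10^(7.59 − 7.5) = 10^0.09 = 1.23.
(a) Fraction as HOCl = 1 / (1 + 1.23) = 0.4484.
(a) OCl⁻ = (1 − 0.4484) × 2.08 ppm = 1.147 ppm.

(b) Volume: 500 m³ = 500,000 L.
(b) Mass of solution: 32.5 L × 1000 mL/L × 1.15 g/mL = 37,380 g.
(b) Available chlorine delivered: 37,380 g × 0.143 = 5345 g as Cl₂.
(b) Concentration rise: 5345 g / 500,000 L = 10.69 mg/L = 10.69 ppm.
(b) Final FC: 0.7 + 10.69 = 11.39 ppm.

(a) 1.15 ppm; (b) 11.39 ppm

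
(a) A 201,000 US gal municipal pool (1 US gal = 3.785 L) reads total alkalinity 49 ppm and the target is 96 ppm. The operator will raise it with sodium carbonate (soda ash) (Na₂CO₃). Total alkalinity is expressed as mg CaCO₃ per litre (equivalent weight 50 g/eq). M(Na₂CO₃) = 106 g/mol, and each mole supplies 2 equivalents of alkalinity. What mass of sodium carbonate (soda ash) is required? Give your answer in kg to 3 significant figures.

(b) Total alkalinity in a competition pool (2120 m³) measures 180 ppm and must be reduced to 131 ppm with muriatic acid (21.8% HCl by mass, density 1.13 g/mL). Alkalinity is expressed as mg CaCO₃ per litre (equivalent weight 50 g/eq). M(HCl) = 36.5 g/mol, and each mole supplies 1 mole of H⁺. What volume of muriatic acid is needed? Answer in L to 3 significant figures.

(a) Volume: 201,000 US gal × 3.785 L/gal = 760,785 L.
(a) Alkalinity to add: (96 − 49) = 47 mg/L as CaCO₃ × 760,785 L = 35,760 g as CaCO₃.
(a) Equivalents: 35,760 g ÷ 50 g/eq = 715.1 eq.
(a) Each mole of Na₂CO₃ supplies 2 eq, so 715.1 / 2 = 357.6 mol.
(a) Mass: 357.6 mol × 106 g/mol = 37,900 g.

(b) Volume: 2120 m³ = 2,120,000 L.
(b) Alkalinity to neutralize: (180 − 131) = 49 mg/L as CaCO₃ × 2,120,000 L = 103,900 g as CaCO₃.
(b) Equivalents of H⁺ required: 103,900 ÷ 50 g/eq = 2078 eq = 2078 mol HCl.
(b) Mass of HCl: 2078 × 36.5 = 75,830 g.
(b) Mass of 21.8% solution: 75,830 / 0.218 = 347,900 g.
(b) Volume: 347,900 g ÷ 1.13 g/mL = 307,800 mL.

(a) 37.9 kg; (b) 308 L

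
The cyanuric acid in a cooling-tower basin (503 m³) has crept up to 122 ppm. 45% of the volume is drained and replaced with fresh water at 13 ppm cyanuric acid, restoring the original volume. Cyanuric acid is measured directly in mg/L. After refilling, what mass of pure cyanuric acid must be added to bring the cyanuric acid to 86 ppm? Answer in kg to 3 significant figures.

6.56 kg

Volume: 503 m³ = 503,000 L.
After draining 45% and refilling: 122 × 0.55 + 13 × 0.45 = 72.95 ppm.
Deficit to target: 86 − 72.95 = 13.05 mg/L.
Mass: 13.05 mg/L × 503,000 L = 6564 g cyanuric acid.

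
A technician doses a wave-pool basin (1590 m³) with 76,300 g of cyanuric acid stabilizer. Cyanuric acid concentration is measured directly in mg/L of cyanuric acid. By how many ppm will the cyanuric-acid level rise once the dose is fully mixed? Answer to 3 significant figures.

Volume: 1590 m³ = 1,590,000 L.
Rise: 76,300 g / 1,590,000 L × 1000 = 47.99 mg/L.

48.0 ppm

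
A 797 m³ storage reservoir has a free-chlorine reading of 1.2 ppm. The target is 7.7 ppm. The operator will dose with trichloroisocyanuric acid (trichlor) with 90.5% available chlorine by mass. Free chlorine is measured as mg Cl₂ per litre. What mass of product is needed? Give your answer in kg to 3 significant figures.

5.72 kg

Volume: 797 m³ = 797,000 L.
Chlorine deficit: 7.7 − 1.2 = 6.5 ppm = 6.5 mg/L as Cl₂.
Cl₂ equivalent needed: 6.5 mg/L × 797,000 L = 5,180,000 mg = 5180 g.
Product at 90.5% available chlorine: 5180 / 0.905 = 5724 g.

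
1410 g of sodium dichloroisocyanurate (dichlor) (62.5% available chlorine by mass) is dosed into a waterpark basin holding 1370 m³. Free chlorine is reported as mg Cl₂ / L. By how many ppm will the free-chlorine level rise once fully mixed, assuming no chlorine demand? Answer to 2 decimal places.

0.64 ppm

Volume: 1370 m³ = 1,370,000 L.
Available chlorine delivered: 1410 g × 0.625 = 881.2 g as Cl₂.
Concentration rise: 881.2 g / 1,370,000 L = 0.6432 mg/L = 0.64 ppm.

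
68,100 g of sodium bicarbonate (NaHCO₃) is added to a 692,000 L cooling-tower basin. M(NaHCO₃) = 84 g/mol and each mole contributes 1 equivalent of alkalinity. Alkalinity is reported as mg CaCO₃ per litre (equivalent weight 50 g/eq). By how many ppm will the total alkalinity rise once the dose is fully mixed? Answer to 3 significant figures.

Moles of NaHCO₃: 68,100 g ÷ 84 g/mol = 810.7 mol → 810.7 eq of alkalinity.
As CaCO₃: 810.7 eq × 50 g/eq = 40,540 g.
Rise: 40,540 g / 692,000 L × 1000 = 58.58 mg/L.

58.6 ppm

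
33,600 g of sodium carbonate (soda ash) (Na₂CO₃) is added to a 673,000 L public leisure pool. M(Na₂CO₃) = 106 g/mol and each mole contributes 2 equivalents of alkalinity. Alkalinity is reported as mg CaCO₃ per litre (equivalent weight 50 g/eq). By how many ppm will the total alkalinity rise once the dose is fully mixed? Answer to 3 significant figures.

47.1 ppm

Moles of Na₂CO₃: 33,600 g ÷ 106 g/mol = 317 mol → 634 eq of alkalinity.
As CaCO₃: 634 eq × 50 g/eq = 31,700 g.
Rise: 31,700 g / 673,000 L × 1000 = 47.1 mg/L.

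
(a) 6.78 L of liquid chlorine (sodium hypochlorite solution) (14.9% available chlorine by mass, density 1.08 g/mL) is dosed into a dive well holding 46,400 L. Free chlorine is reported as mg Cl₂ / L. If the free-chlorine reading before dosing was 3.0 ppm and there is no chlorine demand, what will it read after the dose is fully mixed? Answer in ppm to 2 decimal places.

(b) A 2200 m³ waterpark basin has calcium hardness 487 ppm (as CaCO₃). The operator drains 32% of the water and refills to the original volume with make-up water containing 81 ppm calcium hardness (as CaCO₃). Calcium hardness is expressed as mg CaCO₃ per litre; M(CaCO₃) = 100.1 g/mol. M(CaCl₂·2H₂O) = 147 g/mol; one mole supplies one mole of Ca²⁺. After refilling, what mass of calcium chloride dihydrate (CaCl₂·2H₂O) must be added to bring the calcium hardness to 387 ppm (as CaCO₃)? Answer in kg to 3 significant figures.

(a) 26.51 ppm; (b) 96.7 kg

(a) Mass of solution: 6.78 L × 1000 mL/L × 1.08 g/mL = 7322 g.
(a) Available chlorine delivered: 7322 g × 0.149 = 1091 g as Cl₂.
(a) Concentration rise: 1091 g / 46,400 L = 23.51 mg/L = 23.51 ppm.
(a) Final FC: 3.0 + 23.51 = 26.51 ppm.

(b) Volume: 2200 m³ = 2,200,000 L.
(b) After draining 32% and refilling: 487 × 0.68 + 81 × 0.32 = 357.08 ppm.
(b) Deficit to target: 387 − 357.08 = 29.92 mg/L.
(b) As CaCO₃: 29.92 mg/L × 2,200,000 L = 65,820 g; ÷ 100.1 = 657.6 mol Ca²⁺.
(b) Mass: 657.6 × 147 = 96,660 g.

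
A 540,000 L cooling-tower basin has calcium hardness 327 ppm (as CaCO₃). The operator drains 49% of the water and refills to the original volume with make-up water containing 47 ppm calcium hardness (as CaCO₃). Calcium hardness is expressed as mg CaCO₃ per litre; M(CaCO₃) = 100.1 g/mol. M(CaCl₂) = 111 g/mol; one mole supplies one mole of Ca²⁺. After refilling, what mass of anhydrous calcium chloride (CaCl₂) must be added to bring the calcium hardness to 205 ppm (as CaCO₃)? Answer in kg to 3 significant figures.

9.10 kg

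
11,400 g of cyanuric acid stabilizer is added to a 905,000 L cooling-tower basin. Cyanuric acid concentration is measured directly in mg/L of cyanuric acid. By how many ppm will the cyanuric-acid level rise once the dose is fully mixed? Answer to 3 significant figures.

12.6 ppm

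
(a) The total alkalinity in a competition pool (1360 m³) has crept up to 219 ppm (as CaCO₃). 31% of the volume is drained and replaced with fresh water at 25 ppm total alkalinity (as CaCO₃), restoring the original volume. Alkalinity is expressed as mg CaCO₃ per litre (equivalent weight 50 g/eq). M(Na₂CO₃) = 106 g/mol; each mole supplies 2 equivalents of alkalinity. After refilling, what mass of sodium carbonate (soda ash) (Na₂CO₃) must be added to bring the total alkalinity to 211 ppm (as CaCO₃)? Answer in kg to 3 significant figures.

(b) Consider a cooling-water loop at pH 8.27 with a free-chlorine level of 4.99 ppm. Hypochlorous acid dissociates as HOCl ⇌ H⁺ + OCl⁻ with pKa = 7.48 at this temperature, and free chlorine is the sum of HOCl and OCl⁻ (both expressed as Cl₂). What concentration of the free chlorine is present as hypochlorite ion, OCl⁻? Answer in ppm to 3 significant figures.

(a) Volume: 1360 m³ = 1,360,000 L.
(a) After draining 31% and refilling: 219 × 0.69 + 25 × 0.31 = 158.86 ppm.
(a) Deficit to target: 211 − 158.86 = 52.14 mg/L.
(a) As CaCO₃: 52.14 mg/L × 1,360,000 L = 70,910 g; ÷ 50 g/eq ÷ 2 = 709.1 mol Na₂CO₃.
(a) Mass: 709.1 × 106 = 75,170 g.

(b) [OCl⁻]/[HOCl] = 10^(pH − pKa) = 10^(8.27 − 7.48) = 10^0.79 = 6.166.
(b) Fraction as HOCl = 1 / (1 + 6.166) = 0.1395.
(b) OCl⁻ = (1 − 0.1395) × 4.99 ppm = 4.294 ppm.

(a) 75.2 kg; (b) 4.29 ppm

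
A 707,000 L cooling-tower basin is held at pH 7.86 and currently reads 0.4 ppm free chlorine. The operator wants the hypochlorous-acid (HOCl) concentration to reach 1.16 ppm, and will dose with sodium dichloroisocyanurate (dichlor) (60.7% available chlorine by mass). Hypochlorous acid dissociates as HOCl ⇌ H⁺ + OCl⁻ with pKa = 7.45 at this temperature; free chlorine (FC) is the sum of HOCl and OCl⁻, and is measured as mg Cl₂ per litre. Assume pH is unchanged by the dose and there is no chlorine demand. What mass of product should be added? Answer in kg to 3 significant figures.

4.36 kg

[OCl⁻]/[HOCl] = 10^(pH − pKa) = 10^(7.86 − 7.45) = 2.57; fraction as HOCl = 1/(1 + 2.57) = 0.2801.
Free chlorine required for 1.16 ppm HOCl: 1.16 / 0.2801 = 4.142 ppm.
FC to add: 4.142 − 0.4 = 3.742 mg/L as Cl₂.
Cl₂ equivalent: 3.742 mg/L × 707,000 L = 2645 g.
Product at 60.7% available Cl: 2645 / 0.607 = 4358 g.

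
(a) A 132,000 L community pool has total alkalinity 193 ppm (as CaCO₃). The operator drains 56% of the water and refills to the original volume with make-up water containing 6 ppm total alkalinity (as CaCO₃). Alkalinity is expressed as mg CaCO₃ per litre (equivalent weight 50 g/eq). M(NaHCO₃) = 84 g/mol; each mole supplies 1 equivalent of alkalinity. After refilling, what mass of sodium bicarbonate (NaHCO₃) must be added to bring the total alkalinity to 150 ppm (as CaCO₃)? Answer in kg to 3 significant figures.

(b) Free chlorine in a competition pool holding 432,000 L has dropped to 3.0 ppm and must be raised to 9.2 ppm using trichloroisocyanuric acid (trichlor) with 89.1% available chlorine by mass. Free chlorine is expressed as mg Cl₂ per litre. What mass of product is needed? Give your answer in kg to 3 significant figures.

(a) After draining 56% and refilling: 193 × 0.44 + 6 × 0.56 = 88.28 ppm.
(a) Deficit to target: 150 − 88.28 = 61.72 mg/L.
(a) As CaCO₃: 61.72 mg/L × 132,000 L = 8147 g; ÷ 50 g/eq ÷ 1 = 162.9 mol NaHCO₃.
(a) Mass: 162.9 × 84 = 13,690 g.

(b) Chlorine deficit: 9.2 − 3.0 = 6.2 ppm = 6.2 mg/L as Cl₂.
(b) Cl₂ equivalent needed: 6.2 mg/L × 432,000 L = 2,678,000 mg = 2678 g.
(b) Product at 89.1% available chlorine: 2678 / 0.891 = 3006 g.

(a) 13.7 kg; (b) 3.01 kg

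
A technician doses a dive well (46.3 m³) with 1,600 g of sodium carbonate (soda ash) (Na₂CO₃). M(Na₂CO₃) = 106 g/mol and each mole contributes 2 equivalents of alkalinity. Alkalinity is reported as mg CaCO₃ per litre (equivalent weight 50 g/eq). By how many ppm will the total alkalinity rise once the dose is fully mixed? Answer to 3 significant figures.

32.6 ppm

Volume: 46.3 m³ = 46,300 L.
Moles of Na₂CO₃: 1,600 g ÷ 106 g/mol = 15.09 mol → 30.19 eq of alkalinity.
As CaCO₃: 30.19 eq × 50 g/eq = 1509 g.
Rise: 1509 g / 46,300 L × 1000 = 32.6 mg/L.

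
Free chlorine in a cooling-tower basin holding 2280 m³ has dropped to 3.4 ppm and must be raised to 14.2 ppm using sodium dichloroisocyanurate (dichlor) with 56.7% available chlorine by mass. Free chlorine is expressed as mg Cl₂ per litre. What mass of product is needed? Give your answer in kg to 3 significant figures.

43.4 kg

Volume: 2280 m³ = 2,280,000 L.
Chlorine deficit: 14.2 − 3.4 = 10.8 ppm = 10.8 mg/L as Cl₂.
Cl₂ equivalent needed: 10.8 mg/L × 2,280,000 L = 24,620,000 mg = 24,620 g.
Product at 56.7% available chlorine: 24,620 / 0.567 = 43,430 g.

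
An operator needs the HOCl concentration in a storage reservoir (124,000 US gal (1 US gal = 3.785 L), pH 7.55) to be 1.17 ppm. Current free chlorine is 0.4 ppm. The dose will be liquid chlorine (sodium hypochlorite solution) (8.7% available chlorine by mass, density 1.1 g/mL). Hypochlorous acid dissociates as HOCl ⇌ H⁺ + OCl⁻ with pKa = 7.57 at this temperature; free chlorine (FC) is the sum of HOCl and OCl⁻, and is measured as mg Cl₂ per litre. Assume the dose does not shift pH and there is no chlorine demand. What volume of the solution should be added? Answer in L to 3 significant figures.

Volume: 124,000 US gal × 3.785 L/gal = 469,340 L.
[OCl⁻]/[HOCl] = 10^(pH − pKa) = 10^(7.55 − 7.57) = 0.955; fraction as HOCl = 1/(1 + 0.955) = 0.5115.
Free chlorine required for 1.17 ppm HOCl: 1.17 / 0.5115 = 2.287 ppm.
FC to add: 2.287 − 0.4 = 1.887 mg/L as Cl₂.
Cl₂ equivalent: 1.887 mg/L × 469,340 L = 885.8 g.
Product at 8.7% available Cl: 885.8 / 0.087 = 10,180 g.
Volume: 10,180 g ÷ 1.1 g/mL = 9256 mL.

9.26 L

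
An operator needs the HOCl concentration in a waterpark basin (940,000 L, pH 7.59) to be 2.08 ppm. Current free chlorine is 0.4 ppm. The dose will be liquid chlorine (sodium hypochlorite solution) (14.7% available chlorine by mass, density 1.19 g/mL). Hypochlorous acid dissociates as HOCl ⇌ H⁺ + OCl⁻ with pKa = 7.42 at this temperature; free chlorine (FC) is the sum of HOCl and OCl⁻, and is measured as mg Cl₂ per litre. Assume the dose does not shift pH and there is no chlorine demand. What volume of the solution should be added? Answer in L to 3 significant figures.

[OCl⁻]/[HOCl] = 10^(pH − pKa) = 10^(7.59 − 7.42) = 1.479; fraction as HOCl = 1/(1 + 1.479) = 0.4034.
Free chlorine required for 2.08 ppm HOCl: 2.08 / 0.4034 = 5.157 ppm.
FC to add: 5.157 − 0.4 = 4.757 mg/L as Cl₂.
Cl₂ equivalent: 4.757 mg/L × 940,000 L = 4471 g.
Product at 14.7% available Cl: 4471 / 0.147 = 30,420 g.
Volume: 30,420 g ÷ 1.19 g/mL = 25,560 mL.

25.6 L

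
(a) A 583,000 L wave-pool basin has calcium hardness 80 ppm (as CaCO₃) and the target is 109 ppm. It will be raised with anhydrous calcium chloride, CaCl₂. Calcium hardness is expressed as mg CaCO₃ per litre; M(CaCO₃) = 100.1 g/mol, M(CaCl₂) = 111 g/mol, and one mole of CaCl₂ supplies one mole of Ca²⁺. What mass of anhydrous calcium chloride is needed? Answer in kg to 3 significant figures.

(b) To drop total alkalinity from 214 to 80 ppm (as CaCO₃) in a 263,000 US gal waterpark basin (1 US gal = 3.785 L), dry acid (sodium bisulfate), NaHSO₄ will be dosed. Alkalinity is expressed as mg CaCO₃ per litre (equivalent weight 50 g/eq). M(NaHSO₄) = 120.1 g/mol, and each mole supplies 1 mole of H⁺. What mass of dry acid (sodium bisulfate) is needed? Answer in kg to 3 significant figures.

(a) Hardness to add: (109 − 80) = 29 mg/L as CaCO₃ × 583,000 L = 16,910 g as CaCO₃.
(a) Moles of Ca²⁺ (1 mol Ca²⁺ ≡ 1 mol CaCO₃): 16,910 / 100.1 g/mol = 168.9 mol.
(a) Mass of CaCl₂: 168.9 × 111 = 18,750 g.

(b) Volume: 263,000 US gal × 3.785 L/gal = 995,455 L.
(b) Alkalinity to neutralize: (214 − 80) = 134 mg/L as CaCO₃ × 995,455 L = 133,400 g as CaCO₃.
(b) Equivalents of H⁺ required: 133,400 ÷ 50 g/eq = 2668 eq = 2668 mol NaHSO₄.
(b) Mass of NaHSO₄: 2668 × 120.1 = 320,400 g.

(a) 18.7 kg; (b) 320 kg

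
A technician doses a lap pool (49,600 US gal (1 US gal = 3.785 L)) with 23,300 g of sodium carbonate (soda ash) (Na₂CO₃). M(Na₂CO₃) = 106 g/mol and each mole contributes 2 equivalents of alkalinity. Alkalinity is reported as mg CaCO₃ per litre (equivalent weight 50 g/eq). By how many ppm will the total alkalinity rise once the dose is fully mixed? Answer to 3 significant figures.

Volume: 49,600 US gal × 3.785 L/gal = 187,736 L.
Moles of Na₂CO₃: 23,300 g ÷ 106 g/mol = 219.8 mol → 439.6 eq of alkalinity.
As CaCO₃: 439.6 eq × 50 g/eq = 21,980 g.
Rise: 21,980 g / 187,736 L × 1000 = 117.1 mg/L.

117 ppm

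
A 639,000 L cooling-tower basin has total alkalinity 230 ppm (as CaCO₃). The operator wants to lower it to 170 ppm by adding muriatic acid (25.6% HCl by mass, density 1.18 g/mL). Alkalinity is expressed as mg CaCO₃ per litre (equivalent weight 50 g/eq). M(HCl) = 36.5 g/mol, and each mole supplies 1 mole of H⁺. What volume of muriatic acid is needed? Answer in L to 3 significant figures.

92.7 L

Alkalinity to neutralize: (230 − 170) = 60 mg/L as CaCO₃ × 639,000 L = 38,340 g as CaCO₃.
Equivalents of H⁺ required: 38,340 ÷ 50 g/eq = 766.8 eq = 766.8 mol HCl.
Mass of HCl: 766.8 × 36.5 = 27,990 g.
Mass of 25.6% solution: 27,990 / 0.256 = 109,300 g.
Volume: 109,300 g ÷ 1.18 g/mL = 92,650 mL.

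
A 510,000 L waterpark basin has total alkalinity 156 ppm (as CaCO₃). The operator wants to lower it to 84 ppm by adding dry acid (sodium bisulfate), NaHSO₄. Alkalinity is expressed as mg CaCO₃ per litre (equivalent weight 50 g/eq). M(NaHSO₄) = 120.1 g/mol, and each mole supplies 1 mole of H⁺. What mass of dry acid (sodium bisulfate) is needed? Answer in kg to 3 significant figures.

88.2 kg

Alkalinity to neutralize: (156 − 84) = 72 mg/L as CaCO₃ × 510,000 L = 36,720 g as CaCO₃.
Equivalents of H⁺ required: 36,720 ÷ 50 g/eq = 734.4 eq = 734.4 mol NaHSO₄.
Mass of NaHSO₄: 734.4 × 120.1 = 88,200 g.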